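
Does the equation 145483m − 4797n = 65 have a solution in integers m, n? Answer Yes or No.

Yes

By Bézout, 145483m − 4797n = 65 has integer solutions iff gcd(145483, 4797) | 65.
Euclid: 145483 = 30·4797 + 1573; 4797 = 3·1573 + 78; 1573 = 20·78 + 13; 78 = 6·13 + 0. gcd = 13; 65 mod 13 = 0. Yes.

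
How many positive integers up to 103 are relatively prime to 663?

60

Prime factors of 663: 3, 13, 17. Count integers ≤ 103 divisible by none of them.
By inclusion–exclusion: 103 − ⌊103/3⌋ − ⌊103/13⌋ − ⌊103/17⌋ + ⌊103/39⌋ + ⌊103/51⌋ + ⌊103/221⌋ − ⌊103/663⌋ = 60.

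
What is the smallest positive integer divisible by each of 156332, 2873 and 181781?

282510214844

156332 = 2² · 11² · 17 · 19; 2873 = 13² · 17; 181781 = 17³ · 37
lcm takes max exponent of each prime: 2² · 11² · 13² · 17³ · 19 · 37 = 282510214844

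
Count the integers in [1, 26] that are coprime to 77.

21

Prime factors of 77: 7, 11. Count integers ≤ 26 divisible by none of them.
By inclusion–exclusion: 26 − ⌊26/7⌋ − ⌊26/11⌋ + ⌊26/77⌋ = 21.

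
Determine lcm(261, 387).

11223

261 = 3² · 29; 387 = 3² · 43
max exponents: 3² · 29 · 43 = 11223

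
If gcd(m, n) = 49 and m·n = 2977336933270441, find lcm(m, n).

60761978230009

Since gcd(m,n)·lcm(m,n) = mn, lcm = 2977336933270441/49 = 60761978230009.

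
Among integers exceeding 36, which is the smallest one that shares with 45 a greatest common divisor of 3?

39

45 = 3·15. Any m with gcd(m, 45) = 3 is a multiple of 3, say 3s, with s coprime to 15.
Need s > 36/3, so s ≥ 13. First s ≥ 13 with gcd(s, 15) = 1 is s = 13. Thus m = 3·13 = 39.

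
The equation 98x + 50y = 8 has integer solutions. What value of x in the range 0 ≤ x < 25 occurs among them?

21

Reduce mod 50: 98x ≡ 8 (mod 50). With g = gcd(98, 50) = 2 dividing 8, divide through: 49x ≡ 4 (mod 25).
Since gcd(49, 25) = 1, x ≡ 4·(49)⁻¹ ≡ 21 (mod 25). Smallest non-negative: 21.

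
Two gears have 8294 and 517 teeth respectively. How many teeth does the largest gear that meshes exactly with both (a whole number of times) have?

Euclid: 8294 = 16·517 + 22; 517 = 23·22 + 11; 22 = 2·11 + 0. Last nonzero remainder: 11.

11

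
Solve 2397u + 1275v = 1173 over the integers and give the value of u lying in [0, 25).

Euclid: 2397 = 1·1275 + 1122; 1275 = 1·1122 + 153; 1122 = 7·153 + 51; 153 = 3·51 + 0 → gcd = 51; 1173 = 51·23.
Back-substitution yields 2397·(8) + 1275·(-15) = 51, so one solution is u = 8·23 = 184, v = -15·23 = -345.
Solutions in u differ by 1275/51 = 25; the one in [0, 25) is 184 mod 25 = 9.

9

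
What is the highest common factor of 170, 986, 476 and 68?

gcd(170, 986): 986 = 5·170 + 136; 170 = 1·136 + 34; 136 = 4·34 + 0 → 34
gcd(34, 476): 476 = 14·34 + 0 → 34
gcd(34, 68): 68 = 2·34 + 0 → 34

34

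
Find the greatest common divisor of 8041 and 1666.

8041 = 11 · 17 · 43
1666 = 2 · 7² · 17
Common: 17 = 17

17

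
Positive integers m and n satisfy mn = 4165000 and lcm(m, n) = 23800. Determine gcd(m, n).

175

From gcd × lcm = mn: gcd = 4165000 / 23800 = 175.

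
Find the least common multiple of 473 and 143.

473 = 11 · 43; 143 = 11 · 13
max exponents: 11 · 13 · 43 = 6149

6149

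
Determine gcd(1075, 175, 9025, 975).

25

gcd(1075, 175): 1075 = 6·175 + 25; 175 = 7·25 + 0 → 25
gcd(25, 9025): 9025 = 361·25 + 0 → 25
gcd(25, 975): 975 = 39·25 + 0 → 25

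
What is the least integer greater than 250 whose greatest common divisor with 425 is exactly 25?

425 = 25·17. Any m with gcd(m, 425) = 25 is a multiple of 25, say 25s, with s coprime to 17.
Need s > 250/25, so s ≥ 11. First s ≥ 11 with gcd(s, 17) = 1 is s = 11. Thus m = 25·11 = 275.

275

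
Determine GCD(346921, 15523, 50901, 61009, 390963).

361

346921 = 19² · 31²; 15523 = 19² · 43; 50901 = 3 · 19² · 47; 61009 = 13² · 19²; 390963 = 3 · 19⁴
gcd takes min exponent of each prime: 19² = 361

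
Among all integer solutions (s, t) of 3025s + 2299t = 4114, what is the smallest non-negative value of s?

gcd(3025, 2299) = 121 (Euclid: 3025 = 1·2299 + 726; 2299 = 3·726 + 121; 726 = 6·121 + 0), and 121 | 4114.
Extended Euclid: 3025·(-3) + 2299·(4) = 121. Scale by 34: s₀ = -102.
General solution s = s₀ + 19k; reducing mod 19 gives s = 12 (and t = -14).

12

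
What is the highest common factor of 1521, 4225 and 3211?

gcd(1521, 4225): 4225 = 2·1521 + 1183; 1521 = 1·1183 + 338; 1183 = 3·338 + 169; 338 = 2·169 + 0 → 169
gcd(169, 3211): 3211 = 19·169 + 0 → 169

169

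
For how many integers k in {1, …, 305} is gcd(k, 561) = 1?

175

Prime factors of 561: 3, 11, 17. Count integers ≤ 305 divisible by none of them.
By inclusion–exclusion: 305 − ⌊305/3⌋ − ⌊305/11⌋ − ⌊305/17⌋ + ⌊305/33⌋ + ⌊305/51⌋ + ⌊305/187⌋ − ⌊305/561⌋ = 175.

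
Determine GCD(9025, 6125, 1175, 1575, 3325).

25

9025 = 5² · 19²; 6125 = 5³ · 7²; 1175 = 5² · 47; 1575 = 3² · 5² · 7; 3325 = 5² · 7 · 19
gcd takes min exponent of each prime: 5² = 25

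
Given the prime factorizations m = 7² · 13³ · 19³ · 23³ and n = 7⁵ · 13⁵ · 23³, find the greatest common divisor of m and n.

1309814051

min exponent per shared prime: 7² · 13³ · 23³ = 1309814051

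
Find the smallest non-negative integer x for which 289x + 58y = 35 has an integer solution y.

23

Euclid: 289 = 4·58 + 57; 58 = 1·57 + 1; 57 = 57·1 + 0 → gcd = 1; 35 = 1·35.
Back-substitution yields 289·(-1) + 58·(5) = 1, so one solution is x = -1·35 = -35, y = 5·35 = 175.
Solutions in x differ by 58/1 = 58; the one in [0, 58) is -35 mod 58 = 23.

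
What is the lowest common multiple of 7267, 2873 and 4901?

3582631

lcm(7267, 2873) = 7267·2873/gcd = 20878091/169 = 123539
lcm(123539, 4901) = 123539·4901/gcd = 605464639/169 = 3582631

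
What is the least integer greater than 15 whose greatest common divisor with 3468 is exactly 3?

3468 = 3·1156. Any t with gcd(t, 3468) = 3 is a multiple of 3, say 3s, with s coprime to 1156.
Need s > 15/3, so s ≥ 6. First s ≥ 6 with gcd(s, 1156) = 1 is s = 7. Thus t = 3·7 = 21.

21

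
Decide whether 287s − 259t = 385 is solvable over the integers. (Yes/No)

gcd(287, 259): 287 = 1·259 + 28; 259 = 9·28 + 7; 28 = 4·7 + 0 → 7
7 divides 385, so a solution exists.

Yes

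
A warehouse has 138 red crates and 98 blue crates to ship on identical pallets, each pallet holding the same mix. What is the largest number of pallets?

138 = 2 · 3 · 23
98 = 2 · 7²
Common: 2 = 2

2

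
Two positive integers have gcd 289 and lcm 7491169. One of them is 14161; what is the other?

Using ab = gcd(a,b)·lcm(a,b) = 289·7491169 = 2164947841, we get b = 2164947841/14161 = 152881.

152881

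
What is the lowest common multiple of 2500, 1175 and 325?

1527500

lcm(2500, 1175) = 2500·1175/gcd = 2937500/25 = 117500
lcm(117500, 325) = 117500·325/gcd = 38187500/25 = 1527500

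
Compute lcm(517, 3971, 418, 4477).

151922518

517 = 11 · 47; 3971 = 11 · 19²; 418 = 2 · 11 · 19; 4477 = 11² · 37
lcm takes max exponent of each prime: 2 · 11² · 19² · 37 · 47 = 151922518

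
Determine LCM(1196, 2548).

58604

gcd first: 2548 = 2·1196 + 156; 1196 = 7·156 + 104; 156 = 1·104 + 52; 104 = 2·52 + 0 → gcd = 52
lcm = 1196·2548/gcd = 3047408/52 = 58604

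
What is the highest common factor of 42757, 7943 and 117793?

169

42757 = 11 · 13² · 23; 7943 = 13² · 47; 117793 = 13² · 17 · 41
gcd takes min exponent of each prime: 13² = 169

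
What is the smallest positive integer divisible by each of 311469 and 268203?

27845640069

gcd first: 311469 = 1·268203 + 43266; 268203 = 6·43266 + 8607; 43266 = 5·8607 + 231; 8607 = 37·231 + 60; 231 = 3·60 + 51; 60 = 1·51 + 9; 51 = 5·9 + 6; 9 = 1·6 + 3; 6 = 2·3 + 0 → gcd = 3
lcm = 311469·268203/gcd = 83536920207/3 = 27845640069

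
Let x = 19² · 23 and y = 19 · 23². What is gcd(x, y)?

437

min exponent per shared prime: 19 · 23 = 437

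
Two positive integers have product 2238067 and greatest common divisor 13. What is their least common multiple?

172159

For any two positive integers, gcd × lcm equals their product. Hence lcm = 2238067 / 13 = 172159.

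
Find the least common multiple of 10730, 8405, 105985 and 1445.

2694981704690

10730 = 2 · 5 · 29 · 37; 8405 = 5 · 41²; 105985 = 5 · 11 · 41 · 47; 1445 = 5 · 17²
lcm takes max exponent of each prime: 2 · 5 · 11 · 17² · 29 · 37 · 41² · 47 = 2694981704690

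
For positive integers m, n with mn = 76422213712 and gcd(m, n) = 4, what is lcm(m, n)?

19105553428

Since gcd(m,n)·lcm(m,n) = mn, lcm = 76422213712/4 = 19105553428.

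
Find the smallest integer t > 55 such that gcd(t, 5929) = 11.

gcd(t, 5929) = 11 forces 11 | t; write t = 11s. Then gcd(11s, 11·539) = 11·gcd(s, 539), so need gcd(s, 539) = 1.
11s > 55 gives s ≥ 6. The least s ≥ 6 coprime to 539 is 6, so t = 11·6 = 66.

66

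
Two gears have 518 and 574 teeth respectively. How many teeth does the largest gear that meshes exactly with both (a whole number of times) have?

Euclid: 574 = 1·518 + 56; 518 = 9·56 + 14; 56 = 4·14 + 0. Last nonzero remainder: 14.

14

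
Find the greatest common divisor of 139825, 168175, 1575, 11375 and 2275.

139825 = 5² · 7 · 17 · 47; 168175 = 5² · 7 · 31²; 1575 = 3² · 5² · 7; 11375 = 5³ · 7 · 13; 2275 = 5² · 7 · 13
gcd takes min exponent of each prime: 5² · 7 = 175

175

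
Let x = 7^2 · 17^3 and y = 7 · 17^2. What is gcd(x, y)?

2023

min exponent per shared prime: 7 · 17^2 = 2023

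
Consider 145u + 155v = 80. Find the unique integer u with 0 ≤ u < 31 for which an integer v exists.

Euclid: 155 = 1·145 + 10; 145 = 14·10 + 5; 10 = 2·5 + 0 → gcd = 5; 80 = 5·16.
Back-substitution yields 145·(15) + 155·(-14) = 5, so one solution is u = 15·16 = 240, v = -14·16 = -224.
Solutions in u differ by 155/5 = 31; the one in [0, 31) is 240 mod 31 = 23.

23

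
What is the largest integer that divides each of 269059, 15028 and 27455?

gcd(269059, 15028): 269059 = 17·15028 + 13583; 15028 = 1·13583 + 1445; 13583 = 9·1445 + 578; 1445 = 2·578 + 289; 578 = 2·289 + 0 → 289
gcd(289, 27455): 27455 = 95·289 + 0 → 289

289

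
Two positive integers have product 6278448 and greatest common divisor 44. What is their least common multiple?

gcd·lcm = product, so lcm = 6278448/44 = 142692.

142692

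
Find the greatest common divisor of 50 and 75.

25

Euclid: 75 = 1·50 + 25; 50 = 2·25 + 0. Last nonzero remainder: 25.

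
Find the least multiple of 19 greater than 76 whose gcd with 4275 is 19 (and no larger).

gcd(k, 4275) = 19 forces 19 | k; write k = 19s. Then gcd(19s, 19·225) = 19·gcd(s, 225), so need gcd(s, 225) = 1.
19s > 76 gives s ≥ 5. The least s ≥ 5 coprime to 225 is 7, so k = 19·7 = 133.

133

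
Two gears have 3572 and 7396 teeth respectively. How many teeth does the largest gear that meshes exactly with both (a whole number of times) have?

4

3572 = 2² · 19 · 47
7396 = 2² · 43²
Common: 2² = 4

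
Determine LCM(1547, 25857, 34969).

372314943

1547 = 7 · 13 · 17; 25857 = 3² · 13² · 17; 34969 = 11² · 17²
lcm takes max exponent of each prime: 3² · 7 · 11² · 13² · 17² = 372314943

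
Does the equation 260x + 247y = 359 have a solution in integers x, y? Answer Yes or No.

By Bézout, 260x + 247y = 359 has integer solutions iff gcd(260, 247) | 359.
Euclid: 260 = 1·247 + 13; 247 = 19·13 + 0. gcd = 13; 359 mod 13 = 8. No.

No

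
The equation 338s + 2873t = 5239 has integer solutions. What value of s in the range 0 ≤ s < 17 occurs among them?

7

gcd(338, 2873) = 169 (Euclid: 2873 = 8·338 + 169; 338 = 2·169 + 0), and 169 | 5239.
Extended Euclid: 338·(-8) + 2873·(1) = 169. Scale by 31: s₀ = -248.
General solution s = s₀ + 17k; reducing mod 17 gives s = 7 (and t = 1).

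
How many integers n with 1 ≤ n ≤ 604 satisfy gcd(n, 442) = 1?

Prime factors of 442: 2, 13, 17. Count integers ≤ 604 divisible by none of them.
By inclusion–exclusion: 604 − ⌊604/2⌋ − ⌊604/13⌋ − ⌊604/17⌋ + ⌊604/26⌋ + ⌊604/34⌋ + ⌊604/221⌋ − ⌊604/442⌋ = 262.

262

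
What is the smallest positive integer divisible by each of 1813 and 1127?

1813 = 7² · 37; 1127 = 7² · 23
max exponents: 7² · 23 · 37 = 41699

41699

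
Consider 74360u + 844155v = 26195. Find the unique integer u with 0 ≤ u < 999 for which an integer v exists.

988

Euclid: 844155 = 11·74360 + 26195; 74360 = 2·26195 + 21970; 26195 = 1·21970 + 4225; 21970 = 5·4225 + 845; 4225 = 5·845 + 0 → gcd = 845; 26195 = 845·31.
Back-substitution yields 74360·(193) + 844155·(-17) = 845, so one solution is u = 193·31 = 5983, v = -17·31 = -527.
Solutions in u differ by 844155/845 = 999; the one in [0, 999) is 5983 mod 999 = 988.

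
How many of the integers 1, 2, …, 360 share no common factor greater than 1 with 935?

246

935 = 5·11·17. Inclusion–exclusion on these primes:
360 − ⌊360/5⌋ − ⌊360/11⌋ − ⌊360/17⌋ + ⌊360/55⌋ + ⌊360/85⌋ + ⌊360/187⌋ − ⌊360/935⌋ = 246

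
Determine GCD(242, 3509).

Euclid: 3509 = 14·242 + 121; 242 = 2·121 + 0. Last nonzero remainder: 121.

121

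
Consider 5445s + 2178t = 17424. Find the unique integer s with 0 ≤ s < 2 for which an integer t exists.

0

Reduce mod 2178: 5445s ≡ 17424 (mod 2178). With g = gcd(5445, 2178) = 1089 dividing 17424, divide through: 5s ≡ 16 (mod 2).
Since gcd(5, 2) = 1, s ≡ 16·(5)⁻¹ ≡ 0 (mod 2). Smallest non-negative: 0.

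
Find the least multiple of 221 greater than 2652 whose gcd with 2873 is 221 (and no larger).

3094

Multiples of 221 above 2652: 221·13, 221·14, … . Need the cofactor coprime to 2873/221 = 13.
Checking s = 13, 14, … the first with gcd(s, 13) = 1 is s = 14, giving 3094.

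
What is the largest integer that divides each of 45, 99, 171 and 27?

gcd(45, 99): 99 = 2·45 + 9; 45 = 5·9 + 0 → 9
gcd(9, 171): 171 = 19·9 + 0 → 9
gcd(9, 27): 27 = 3·9 + 0 → 9

9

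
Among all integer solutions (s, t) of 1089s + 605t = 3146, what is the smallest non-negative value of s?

4

Euclid: 1089 = 1·605 + 484; 605 = 1·484 + 121; 484 = 4·121 + 0 → gcd = 121; 3146 = 121·26.
Back-substitution yields 1089·(-1) + 605·(2) = 121, so one solution is s = -1·26 = -26, t = 2·26 = 52.
Solutions in s differ by 605/121 = 5; the one in [0, 5) is -26 mod 5 = 4.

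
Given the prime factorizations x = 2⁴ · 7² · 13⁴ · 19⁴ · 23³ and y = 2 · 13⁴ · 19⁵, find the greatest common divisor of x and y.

7444196162

min exponent per shared prime: 2 · 13⁴ · 19⁴ = 7444196162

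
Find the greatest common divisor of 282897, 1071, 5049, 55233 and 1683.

153

gcd(282897, 1071): 282897 = 264·1071 + 153; 1071 = 7·153 + 0 → 153
gcd(153, 5049): 5049 = 33·153 + 0 → 153
gcd(153, 55233): 55233 = 361·153 + 0 → 153
gcd(153, 1683): 1683 = 11·153 + 0 → 153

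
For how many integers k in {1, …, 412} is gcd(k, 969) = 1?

246

Prime factors of 969: 3, 17, 19. Count integers ≤ 412 divisible by none of them.
By inclusion–exclusion: 412 − ⌊412/3⌋ − ⌊412/17⌋ − ⌊412/19⌋ + ⌊412/51⌋ + ⌊412/57⌋ + ⌊412/323⌋ − ⌊412/969⌋ = 246.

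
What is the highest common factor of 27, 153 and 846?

9

27 = 3³; 153 = 3² · 17; 846 = 2 · 3² · 47
gcd takes min exponent of each prime: 3² = 9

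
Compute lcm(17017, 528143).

gcd first: 528143 = 31·17017 + 616; 17017 = 27·616 + 385; 616 = 1·385 + 231; 385 = 1·231 + 154; 231 = 1·154 + 77; 154 = 2·77 + 0 → gcd = 77
lcm = 17017·528143/gcd = 8987409431/77 = 116719603

116719603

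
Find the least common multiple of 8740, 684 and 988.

1022580

8740 = 2² · 5 · 19 · 23; 684 = 2² · 3² · 19; 988 = 2² · 13 · 19
lcm takes max exponent of each prime: 2² · 3² · 5 · 13 · 19 · 23 = 1022580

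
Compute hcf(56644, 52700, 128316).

gcd(56644, 52700): 56644 = 1·52700 + 3944; 52700 = 13·3944 + 1428; 3944 = 2·1428 + 1088; 1428 = 1·1088 + 340; 1088 = 3·340 + 68; 340 = 5·68 + 0 → 68
gcd(68, 128316): 128316 = 1887·68 + 0 → 68

68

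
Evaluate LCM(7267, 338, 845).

72670

lcm(7267, 338) = 7267·338/gcd = 2456246/169 = 14534
lcm(14534, 845) = 14534·845/gcd = 12281230/169 = 72670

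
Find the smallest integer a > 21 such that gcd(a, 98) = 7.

35

gcd(a, 98) = 7 forces 7 | a; write a = 7s. Then gcd(7s, 7·14) = 7·gcd(s, 14), so need gcd(s, 14) = 1.
7s > 21 gives s ≥ 4. The least s ≥ 4 coprime to 14 is 5, so a = 7·5 = 35.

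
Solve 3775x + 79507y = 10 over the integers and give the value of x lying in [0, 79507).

40438

Euclid: 79507 = 21·3775 + 232; 3775 = 16·232 + 63; 232 = 3·63 + 43; 63 = 1·43 + 20; 43 = 2·20 + 3; 20 = 6·3 + 2; 3 = 1·2 + 1; 2 = 2·1 + 0 → gcd = 1; 10 = 1·10.
Back-substitution yields 3775·(-27759) + 79507·(1318) = 1, so one solution is x = -27759·10 = -277590, y = 1318·10 = 13180.
Solutions in x differ by 79507/1 = 79507; the one in [0, 79507) is -277590 mod 79507 = 40438.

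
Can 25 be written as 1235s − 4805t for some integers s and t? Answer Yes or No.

Yes

By Bézout, 1235s − 4805t = 25 has integer solutions iff gcd(1235, 4805) | 25.
Euclid: 4805 = 3·1235 + 1100; 1235 = 1·1100 + 135; 1100 = 8·135 + 20; 135 = 6·20 + 15; 20 = 1·15 + 5; 15 = 3·5 + 0. gcd = 5; 25 mod 5 = 0. Yes.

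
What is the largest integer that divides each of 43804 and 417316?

4

Euclid: 417316 = 9·43804 + 23080; 43804 = 1·23080 + 20724; 23080 = 1·20724 + 2356; 20724 = 8·2356 + 1876; 2356 = 1·1876 + 480; 1876 = 3·480 + 436; 480 = 1·436 + 44; 436 = 9·44 + 40; 44 = 1·40 + 4; 40 = 10·4 + 0. Last nonzero remainder: 4.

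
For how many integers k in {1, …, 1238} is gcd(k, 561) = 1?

707

Prime factors of 561: 3, 11, 17. Count integers ≤ 1238 divisible by none of them.
By inclusion–exclusion: 1238 − ⌊1238/3⌋ − ⌊1238/11⌋ − ⌊1238/17⌋ + ⌊1238/33⌋ + ⌊1238/51⌋ + ⌊1238/187⌋ − ⌊1238/561⌋ = 707.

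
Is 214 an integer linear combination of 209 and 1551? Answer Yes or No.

By Bézout, 209p − 1551q = 214 has integer solutions iff gcd(209, 1551) | 214.
Euclid: 1551 = 7·209 + 88; 209 = 2·88 + 33; 88 = 2·33 + 22; 33 = 1·22 + 11; 22 = 2·11 + 0. gcd = 11; 214 mod 11 = 5. No.

No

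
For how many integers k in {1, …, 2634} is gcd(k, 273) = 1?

1389

273 = 3·7·13. Inclusion–exclusion on these primes:
2634 − ⌊2634/3⌋ − ⌊2634/7⌋ − ⌊2634/13⌋ + ⌊2634/21⌋ + ⌊2634/39⌋ + ⌊2634/91⌋ − ⌊2634/273⌋ = 1389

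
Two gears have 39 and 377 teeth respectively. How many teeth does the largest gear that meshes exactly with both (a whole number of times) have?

Euclid: 377 = 9·39 + 26; 39 = 1·26 + 13; 26 = 2·13 + 0. Last nonzero remainder: 13.

13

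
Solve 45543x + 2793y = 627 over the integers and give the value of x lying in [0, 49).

4

gcd(45543, 2793) = 57 (Euclid: 45543 = 16·2793 + 855; 2793 = 3·855 + 228; 855 = 3·228 + 171; 228 = 1·171 + 57; 171 = 3·57 + 0), and 57 | 627.
Extended Euclid: 45543·(-13) + 2793·(212) = 57. Scale by 11: x₀ = -143.
General solution x = x₀ + 49t; reducing mod 49 gives x = 4 (and y = -65).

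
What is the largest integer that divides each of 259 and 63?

Euclid: 259 = 4·63 + 7; 63 = 9·7 + 0. Last nonzero remainder: 7.

7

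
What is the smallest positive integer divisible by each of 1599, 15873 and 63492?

2603172

lcm(1599, 15873) = 1599·15873/gcd = 25380927/39 = 650793
lcm(650793, 63492) = 650793·63492/gcd = 41320149156/15873 = 2603172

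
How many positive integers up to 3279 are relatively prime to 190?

190 = 2·5·19. Inclusion–exclusion on these primes:
3279 − ⌊3279/2⌋ − ⌊3279/5⌋ − ⌊3279/19⌋ + ⌊3279/10⌋ + ⌊3279/38⌋ + ⌊3279/95⌋ − ⌊3279/190⌋ = 1243

1243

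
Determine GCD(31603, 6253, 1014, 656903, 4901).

gcd(31603, 6253): 31603 = 5·6253 + 338; 6253 = 18·338 + 169; 338 = 2·169 + 0 → 169
gcd(169, 1014): 1014 = 6·169 + 0 → 169
gcd(169, 656903): 656903 = 3887·169 + 0 → 169
gcd(169, 4901): 4901 = 29·169 + 0 → 169

169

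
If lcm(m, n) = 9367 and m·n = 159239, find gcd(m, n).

17

From gcd × lcm = mn: gcd = 159239 / 9367 = 17.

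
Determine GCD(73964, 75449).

11

Euclid: 75449 = 1·73964 + 1485; 73964 = 49·1485 + 1199; 1485 = 1·1199 + 286; 1199 = 4·286 + 55; 286 = 5·55 + 11; 55 = 5·11 + 0. Last nonzero remainder: 11.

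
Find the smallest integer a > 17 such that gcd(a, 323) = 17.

gcd(a, 323) = 17 forces 17 | a; write a = 17s. Then gcd(17s, 17·19) = 17·gcd(s, 19), so need gcd(s, 19) = 1.
17s > 17 gives s ≥ 2. The least s ≥ 2 coprime to 19 is 2, so a = 17·2 = 34.

34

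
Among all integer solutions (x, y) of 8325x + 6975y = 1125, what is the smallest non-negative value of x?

gcd(8325, 6975) = 225 (Euclid: 8325 = 1·6975 + 1350; 6975 = 5·1350 + 225; 1350 = 6·225 + 0), and 225 | 1125.
Extended Euclid: 8325·(-5) + 6975·(6) = 225. Scale by 5: x₀ = -25.
General solution x = x₀ + 31t; reducing mod 31 gives x = 6 (and y = -7).

6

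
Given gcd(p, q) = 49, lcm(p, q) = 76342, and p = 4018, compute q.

p·q = gcd·lcm = 49·76342 = 3740758, so q = 3740758/4018 = 931.

931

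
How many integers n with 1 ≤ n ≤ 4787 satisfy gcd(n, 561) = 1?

561 = 3·11·17. Inclusion–exclusion on these primes:
4787 − ⌊4787/3⌋ − ⌊4787/11⌋ − ⌊4787/17⌋ + ⌊4787/33⌋ + ⌊4787/51⌋ + ⌊4787/187⌋ − ⌊4787/561⌋ = 2731

2731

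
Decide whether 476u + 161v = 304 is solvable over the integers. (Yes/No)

gcd(476, 161): 476 = 2·161 + 154; 161 = 1·154 + 7; 154 = 22·7 + 0 → 7
7 does not divide 304, so a solution does not exist.

No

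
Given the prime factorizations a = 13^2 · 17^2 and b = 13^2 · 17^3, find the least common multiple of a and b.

max exponent per prime: 13^2 · 17^3 = 830297

830297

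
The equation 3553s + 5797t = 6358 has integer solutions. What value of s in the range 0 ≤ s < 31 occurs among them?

gcd(3553, 5797) = 187 (Euclid: 5797 = 1·3553 + 2244; 3553 = 1·2244 + 1309; 2244 = 1·1309 + 935; 1309 = 1·935 + 374; 935 = 2·374 + 187; 374 = 2·187 + 0), and 187 | 6358.
Extended Euclid: 3553·(-13) + 5797·(8) = 187. Scale by 34: s₀ = -442.
General solution s = s₀ + 31k; reducing mod 31 gives s = 23 (and t = -13).

23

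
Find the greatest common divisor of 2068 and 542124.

2068 = 2² · 11 · 47
542124 = 2² · 3² · 11 · 37²
Common: 2² · 11 = 44

44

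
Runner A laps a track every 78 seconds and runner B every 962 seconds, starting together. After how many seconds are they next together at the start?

78 = 2 · 3 · 13; 962 = 2 · 13 · 37
max exponents: 2 · 3 · 13 · 37 = 2886

2886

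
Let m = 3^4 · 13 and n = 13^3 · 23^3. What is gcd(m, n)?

min exponent per shared prime: 13 = 13

13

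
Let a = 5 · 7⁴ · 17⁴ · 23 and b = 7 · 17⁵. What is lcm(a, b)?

max exponent per prime: 5 · 7⁴ · 17⁵ · 23 = 392043815555

392043815555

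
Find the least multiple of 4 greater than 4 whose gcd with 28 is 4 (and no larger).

8

28 = 4·7. Any k with gcd(k, 28) = 4 is a multiple of 4, say 4s, with s coprime to 7.
Need s > 4/4, so s ≥ 2. First s ≥ 2 with gcd(s, 7) = 1 is s = 2. Thus k = 4·2 = 8.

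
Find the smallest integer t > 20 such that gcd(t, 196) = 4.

196 = 4·49. Any t with gcd(t, 196) = 4 is a multiple of 4, say 4s, with s coprime to 49.
Need s > 20/4, so s ≥ 6. First s ≥ 6 with gcd(s, 49) = 1 is s = 6. Thus t = 4·6 = 24.

24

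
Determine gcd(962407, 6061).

Euclid: 962407 = 158·6061 + 4769; 6061 = 1·4769 + 1292; 4769 = 3·1292 + 893; 1292 = 1·893 + 399; 893 = 2·399 + 95; 399 = 4·95 + 19; 95 = 5·19 + 0. Last nonzero remainder: 19.

19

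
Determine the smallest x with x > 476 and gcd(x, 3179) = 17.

gcd(x, 3179) = 17 forces 17 | x; write x = 17s. Then gcd(17s, 17·187) = 17·gcd(s, 187), so need gcd(s, 187) = 1.
17s > 476 gives s ≥ 29. The least s ≥ 29 coprime to 187 is 29, so x = 17·29 = 493.

493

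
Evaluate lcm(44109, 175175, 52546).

2402438588550

44109 = 3² · 13² · 29; 175175 = 5² · 7² · 11 · 13; 52546 = 2 · 13 · 43 · 47
lcm takes max exponent of each prime: 2 · 3² · 5² · 7² · 11 · 13² · 29 · 43 · 47 = 2402438588550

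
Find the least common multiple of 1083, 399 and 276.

1083 = 3 · 19²; 399 = 3 · 7 · 19; 276 = 2² · 3 · 23
lcm takes max exponent of each prime: 2² · 3 · 7 · 19² · 23 = 697452

697452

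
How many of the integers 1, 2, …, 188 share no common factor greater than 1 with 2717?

2717 = 11·13·19. Inclusion–exclusion on these primes:
188 − ⌊188/11⌋ − ⌊188/13⌋ − ⌊188/19⌋ + ⌊188/143⌋ + ⌊188/209⌋ + ⌊188/247⌋ − ⌊188/2717⌋ = 149

149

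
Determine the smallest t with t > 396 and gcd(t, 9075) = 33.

429

Multiples of 33 above 396: 33·13, 33·14, … . Need the cofactor coprime to 9075/33 = 275.
Checking s = 13, 14, … the first with gcd(s, 275) = 1 is s = 13, giving 429.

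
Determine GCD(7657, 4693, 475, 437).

7657 = 13 · 19 · 31; 4693 = 13 · 19²; 475 = 5² · 19; 437 = 19 · 23
gcd takes min exponent of each prime: 19 = 19

19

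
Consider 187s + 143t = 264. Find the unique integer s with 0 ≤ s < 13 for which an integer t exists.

Reduce mod 143: 187s ≡ 264 (mod 143). With g = gcd(187, 143) = 11 dividing 264, divide through: 17s ≡ 24 (mod 13).
Since gcd(17, 13) = 1, s ≡ 24·(17)⁻¹ ≡ 6 (mod 13). Smallest non-negative: 6.

6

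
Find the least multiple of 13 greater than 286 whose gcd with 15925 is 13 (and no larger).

gcd(m, 15925) = 13 forces 13 | m; write m = 13s. Then gcd(13s, 13·1225) = 13·gcd(s, 1225), so need gcd(s, 1225) = 1.
13s > 286 gives s ≥ 23. The least s ≥ 23 coprime to 1225 is 23, so m = 13·23 = 299.

299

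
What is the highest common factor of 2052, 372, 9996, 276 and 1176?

gcd(2052, 372): 2052 = 5·372 + 192; 372 = 1·192 + 180; 192 = 1·180 + 12; 180 = 15·12 + 0 → 12
gcd(12, 9996): 9996 = 833·12 + 0 → 12
gcd(12, 276): 276 = 23·12 + 0 → 12
gcd(12, 1176): 1176 = 98·12 + 0 → 12

12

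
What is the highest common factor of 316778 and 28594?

34

316778 = 2 · 7 · 11³ · 17
28594 = 2 · 17 · 29²
Common: 2 · 17 = 34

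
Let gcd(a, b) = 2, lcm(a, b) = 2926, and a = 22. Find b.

266

Using ab = gcd(a,b)·lcm(a,b) = 2·2926 = 5852, we get b = 5852/22 = 266.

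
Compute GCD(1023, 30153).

3

1023 = 3 · 11 · 31
30153 = 3 · 19 · 23²
Common: 3 = 3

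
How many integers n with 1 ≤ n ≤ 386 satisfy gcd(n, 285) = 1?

285 = 3·5·19. Inclusion–exclusion on these primes:
386 − ⌊386/3⌋ − ⌊386/5⌋ − ⌊386/19⌋ + ⌊386/15⌋ + ⌊386/57⌋ + ⌊386/95⌋ − ⌊386/285⌋ = 195

195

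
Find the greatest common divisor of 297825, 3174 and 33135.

3

gcd(297825, 3174): 297825 = 93·3174 + 2643; 3174 = 1·2643 + 531; 2643 = 4·531 + 519; 531 = 1·519 + 12; 519 = 43·12 + 3; 12 = 4·3 + 0 → 3
gcd(3, 33135): 33135 = 11045·3 + 0 → 3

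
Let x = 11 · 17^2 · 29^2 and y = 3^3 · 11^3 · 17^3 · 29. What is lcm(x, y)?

148485682521

max exponent per prime: 3^3 · 11^3 · 17^3 · 29^2 = 148485682521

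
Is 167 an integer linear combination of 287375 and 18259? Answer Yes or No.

By Bézout, 287375s + 18259t = 167 has integer solutions iff gcd(287375, 18259) | 167.
Euclid: 287375 = 15·18259 + 13490; 18259 = 1·13490 + 4769; 13490 = 2·4769 + 3952; 4769 = 1·3952 + 817; 3952 = 4·817 + 684; 817 = 1·684 + 133; 684 = 5·133 + 19; 133 = 7·19 + 0. gcd = 19; 167 mod 19 = 15. No.

No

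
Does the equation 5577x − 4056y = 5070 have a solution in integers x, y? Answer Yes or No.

Yes

gcd(5577, 4056): 5577 = 1·4056 + 1521; 4056 = 2·1521 + 1014; 1521 = 1·1014 + 507; 1014 = 2·507 + 0 → 507
507 divides 5070, so a solution exists.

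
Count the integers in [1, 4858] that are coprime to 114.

1534

114 = 2·3·19. Inclusion–exclusion on these primes:
4858 − ⌊4858/2⌋ − ⌊4858/3⌋ − ⌊4858/19⌋ + ⌊4858/6⌋ + ⌊4858/38⌋ + ⌊4858/57⌋ − ⌊4858/114⌋ = 1534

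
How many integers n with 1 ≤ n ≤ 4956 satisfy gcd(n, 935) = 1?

3393

935 = 5·11·17. Inclusion–exclusion on these primes:
4956 − ⌊4956/5⌋ − ⌊4956/11⌋ − ⌊4956/17⌋ + ⌊4956/55⌋ + ⌊4956/85⌋ + ⌊4956/187⌋ − ⌊4956/935⌋ = 3393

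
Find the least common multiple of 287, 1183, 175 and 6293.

287 = 7 · 41; 1183 = 7 · 13²; 175 = 5² · 7; 6293 = 7 · 29 · 31
lcm takes max exponent of each prime: 5² · 7 · 13² · 29 · 31 · 41 = 1090104925

1090104925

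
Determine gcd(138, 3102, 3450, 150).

138 = 2 · 3 · 23; 3102 = 2 · 3 · 11 · 47; 3450 = 2 · 3 · 5² · 23; 150 = 2 · 3 · 5²
gcd takes min exponent of each prime: 2 · 3 = 6

6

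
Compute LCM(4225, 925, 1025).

4225 = 5² · 13²; 925 = 5² · 37; 1025 = 5² · 41
lcm takes max exponent of each prime: 5² · 13² · 37 · 41 = 6409325

6409325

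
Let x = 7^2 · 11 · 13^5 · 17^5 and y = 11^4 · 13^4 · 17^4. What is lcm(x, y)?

max exponent per prime: 7^2 · 11^4 · 13^5 · 17^5 = 378205803810143309

378205803810143309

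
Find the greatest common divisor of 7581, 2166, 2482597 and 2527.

7581 = 3 · 7 · 19²; 2166 = 2 · 3 · 19²; 2482597 = 13 · 19² · 23²; 2527 = 7 · 19²
gcd takes min exponent of each prime: 19² = 361

361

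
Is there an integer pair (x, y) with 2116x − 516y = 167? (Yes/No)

gcd(2116, 516): 2116 = 4·516 + 52; 516 = 9·52 + 48; 52 = 1·48 + 4; 48 = 12·4 + 0 → 4
4 does not divide 167, so a solution does not exist.

No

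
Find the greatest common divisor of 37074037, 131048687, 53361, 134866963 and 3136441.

5929

gcd(37074037, 131048687): 131048687 = 3·37074037 + 19826576; 37074037 = 1·19826576 + 17247461; 19826576 = 1·17247461 + 2579115; 17247461 = 6·2579115 + 1772771; 2579115 = 1·1772771 + 806344; 1772771 = 2·806344 + 160083; 806344 = 5·160083 + 5929; 160083 = 27·5929 + 0 → 5929
gcd(5929, 53361): 53361 = 9·5929 + 0 → 5929
gcd(5929, 134866963): 134866963 = 22747·5929 + 0 → 5929
gcd(5929, 3136441): 3136441 = 529·5929 + 0 → 5929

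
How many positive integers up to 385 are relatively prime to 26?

Prime factors of 26: 2, 13. Count integers ≤ 385 divisible by none of them.
By inclusion–exclusion: 385 − ⌊385/2⌋ − ⌊385/13⌋ + ⌊385/26⌋ = 178.

178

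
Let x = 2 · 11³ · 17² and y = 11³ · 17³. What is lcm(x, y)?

max exponent per prime: 2 · 11³ · 17³ = 13078406

13078406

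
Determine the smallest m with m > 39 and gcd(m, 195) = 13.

195 = 13·15. Any m with gcd(m, 195) = 13 is a multiple of 13, say 13s, with s coprime to 15.
Need s > 39/13, so s ≥ 4. First s ≥ 4 with gcd(s, 15) = 1 is s = 4. Thus m = 13·4 = 52.

52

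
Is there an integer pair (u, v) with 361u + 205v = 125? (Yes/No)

Yes

gcd(361, 205): 361 = 1·205 + 156; 205 = 1·156 + 49; 156 = 3·49 + 9; 49 = 5·9 + 4; 9 = 2·4 + 1; 4 = 4·1 + 0 → 1
1 divides 125, so a solution exists.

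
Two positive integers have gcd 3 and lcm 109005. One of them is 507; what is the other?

Using ab = gcd(a,b)·lcm(a,b) = 3·109005 = 327015, we get b = 327015/507 = 645.

645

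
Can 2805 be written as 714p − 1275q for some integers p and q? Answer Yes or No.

Yes

By Bézout, 714p − 1275q = 2805 has integer solutions iff gcd(714, 1275) | 2805.
Euclid: 1275 = 1·714 + 561; 714 = 1·561 + 153; 561 = 3·153 + 102; 153 = 1·102 + 51; 102 = 2·51 + 0. gcd = 51; 2805 mod 51 = 0. Yes.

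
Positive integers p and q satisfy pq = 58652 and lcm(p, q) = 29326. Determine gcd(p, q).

gcd·lcm = product, so gcd = 58652/29326 = 2.

2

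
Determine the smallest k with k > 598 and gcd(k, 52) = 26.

650

Multiples of 26 above 598: 26·24, 26·25, … . Need the cofactor coprime to 52/26 = 2.
Checking s = 24, 25, … the first with gcd(s, 2) = 1 is s = 25, giving 650.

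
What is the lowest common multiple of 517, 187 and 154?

123046

lcm(517, 187) = 517·187/gcd = 96679/11 = 8789
lcm(8789, 154) = 8789·154/gcd = 1353506/11 = 123046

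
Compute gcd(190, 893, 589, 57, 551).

19

gcd(190, 893): 893 = 4·190 + 133; 190 = 1·133 + 57; 133 = 2·57 + 19; 57 = 3·19 + 0 → 19
gcd(19, 589): 589 = 31·19 + 0 → 19
gcd(19, 57): 57 = 3·19 + 0 → 19
gcd(19, 551): 551 = 29·19 + 0 → 19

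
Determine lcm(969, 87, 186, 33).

969 = 3 · 17 · 19; 87 = 3 · 29; 186 = 2 · 3 · 31; 33 = 3 · 11
lcm takes max exponent of each prime: 2 · 3 · 11 · 17 · 19 · 29 · 31 = 19164882

19164882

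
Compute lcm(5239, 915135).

28369185

gcd first: 915135 = 174·5239 + 3549; 5239 = 1·3549 + 1690; 3549 = 2·1690 + 169; 1690 = 10·169 + 0 → gcd = 169
lcm = 5239·915135/gcd = 4794392265/169 = 28369185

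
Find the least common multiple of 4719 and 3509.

4719 = 3 · 11² · 13; 3509 = 11² · 29
max exponents: 3 · 11² · 13 · 29 = 136851

136851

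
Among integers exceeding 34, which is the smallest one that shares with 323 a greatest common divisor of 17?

gcd(a, 323) = 17 forces 17 | a; write a = 17s. Then gcd(17s, 17·19) = 17·gcd(s, 19), so need gcd(s, 19) = 1.
17s > 34 gives s ≥ 3. The least s ≥ 3 coprime to 19 is 3, so a = 17·3 = 51.

51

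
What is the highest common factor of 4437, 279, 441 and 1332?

9

4437 = 3² · 17 · 29; 279 = 3² · 31; 441 = 3² · 7²; 1332 = 2² · 3² · 37
gcd takes min exponent of each prime: 3² = 9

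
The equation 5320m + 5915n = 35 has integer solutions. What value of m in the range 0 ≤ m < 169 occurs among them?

Reduce mod 5915: 5320m ≡ 35 (mod 5915). With g = gcd(5320, 5915) = 35 dividing 35, divide through: 152m ≡ 1 (mod 169).
Since gcd(152, 169) = 1, m ≡ 1·(152)⁻¹ ≡ 159 (mod 169). Smallest non-negative: 159.

159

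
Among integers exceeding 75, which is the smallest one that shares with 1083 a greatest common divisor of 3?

78

gcd(x, 1083) = 3 forces 3 | x; write x = 3s. Then gcd(3s, 3·361) = 3·gcd(s, 361), so need gcd(s, 361) = 1.
3s > 75 gives s ≥ 26. The least s ≥ 26 coprime to 361 is 26, so x = 3·26 = 78.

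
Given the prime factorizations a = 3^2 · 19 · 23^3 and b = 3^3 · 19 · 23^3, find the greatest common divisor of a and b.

min exponent per shared prime: 3^2 · 19 · 23^3 = 2080557

2080557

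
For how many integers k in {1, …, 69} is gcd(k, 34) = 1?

33

34 = 2·17. Inclusion–exclusion on these primes:
69 − ⌊69/2⌋ − ⌊69/17⌋ + ⌊69/34⌋ = 33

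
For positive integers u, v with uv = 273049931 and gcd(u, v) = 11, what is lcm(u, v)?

gcd·lcm = product, so lcm = 273049931/11 = 24822721.

24822721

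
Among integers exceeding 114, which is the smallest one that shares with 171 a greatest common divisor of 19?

133

Multiples of 19 above 114: 19·7, 19·8, … . Need the cofactor coprime to 171/19 = 9.
Checking s = 7, 8, … the first with gcd(s, 9) = 1 is s = 7, giving 133.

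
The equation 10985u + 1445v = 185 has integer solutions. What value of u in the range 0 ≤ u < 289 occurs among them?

158

Reduce mod 1445: 10985u ≡ 185 (mod 1445). With g = gcd(10985, 1445) = 5 dividing 185, divide through: 2197u ≡ 37 (mod 289).
Since gcd(2197, 289) = 1, u ≡ 37·(2197)⁻¹ ≡ 158 (mod 289). Smallest non-negative: 158.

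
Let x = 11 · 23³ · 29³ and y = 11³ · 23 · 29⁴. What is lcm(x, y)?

max exponent per prime: 11³ · 23³ · 29⁴ = 11453904430837

11453904430837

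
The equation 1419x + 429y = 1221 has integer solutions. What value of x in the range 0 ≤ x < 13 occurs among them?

gcd(1419, 429) = 33 (Euclid: 1419 = 3·429 + 132; 429 = 3·132 + 33; 132 = 4·33 + 0), and 33 | 1221.
Extended Euclid: 1419·(-3) + 429·(10) = 33. Scale by 37: x₀ = -111.
General solution x = x₀ + 13t; reducing mod 13 gives x = 6 (and y = -17).

6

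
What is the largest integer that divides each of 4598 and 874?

38

4598 = 2 · 11² · 19
874 = 2 · 19 · 23
Common: 2 · 19 = 38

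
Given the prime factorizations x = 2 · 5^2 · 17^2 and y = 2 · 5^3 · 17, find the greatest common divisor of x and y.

850

min exponent per shared prime: 2 · 5^2 · 17 = 850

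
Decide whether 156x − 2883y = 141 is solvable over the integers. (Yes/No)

By Bézout, 156x − 2883y = 141 has integer solutions iff gcd(156, 2883) | 141.
Euclid: 2883 = 18·156 + 75; 156 = 2·75 + 6; 75 = 12·6 + 3; 6 = 2·3 + 0. gcd = 3; 141 mod 3 = 0. Yes.

Yes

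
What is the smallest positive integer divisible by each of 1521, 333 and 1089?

1521 = 3² · 13²; 333 = 3² · 37; 1089 = 3² · 11²
lcm takes max exponent of each prime: 3² · 11² · 13² · 37 = 6809517

6809517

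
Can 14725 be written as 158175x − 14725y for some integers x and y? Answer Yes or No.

gcd(158175, 14725): 158175 = 10·14725 + 10925; 14725 = 1·10925 + 3800; 10925 = 2·3800 + 3325; 3800 = 1·3325 + 475; 3325 = 7·475 + 0 → 475
475 divides 14725, so a solution exists.

Yes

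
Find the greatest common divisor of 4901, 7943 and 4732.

169

gcd(4901, 7943): 7943 = 1·4901 + 3042; 4901 = 1·3042 + 1859; 3042 = 1·1859 + 1183; 1859 = 1·1183 + 676; 1183 = 1·676 + 507; 676 = 1·507 + 169; 507 = 3·169 + 0 → 169
gcd(169, 4732): 4732 = 28·169 + 0 → 169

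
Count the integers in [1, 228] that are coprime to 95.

173

95 = 5·19. Inclusion–exclusion on these primes:
228 − ⌊228/5⌋ − ⌊228/19⌋ + ⌊228/95⌋ = 173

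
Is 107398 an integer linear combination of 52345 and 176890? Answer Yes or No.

No

gcd(52345, 176890): 176890 = 3·52345 + 19855; 52345 = 2·19855 + 12635; 19855 = 1·12635 + 7220; 12635 = 1·7220 + 5415; 7220 = 1·5415 + 1805; 5415 = 3·1805 + 0 → 1805
1805 does not divide 107398, so a solution does not exist.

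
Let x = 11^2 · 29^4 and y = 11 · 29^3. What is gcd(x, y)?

min exponent per shared prime: 11 · 29^3 = 268279

268279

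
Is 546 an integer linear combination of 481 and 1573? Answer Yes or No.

Yes

By Bézout, 481p − 1573q = 546 has integer solutions iff gcd(481, 1573) | 546.
Euclid: 1573 = 3·481 + 130; 481 = 3·130 + 91; 130 = 1·91 + 39; 91 = 2·39 + 13; 39 = 3·13 + 0. gcd = 13; 546 mod 13 = 0. Yes.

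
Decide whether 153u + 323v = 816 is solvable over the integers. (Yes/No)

By Bézout, 153u + 323v = 816 has integer solutions iff gcd(153, 323) | 816.
Euclid: 323 = 2·153 + 17; 153 = 9·17 + 0. gcd = 17; 816 mod 17 = 0. Yes.

Yes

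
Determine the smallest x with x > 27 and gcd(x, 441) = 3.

gcd(x, 441) = 3 forces 3 | x; write x = 3s. Then gcd(3s, 3·147) = 3·gcd(s, 147), so need gcd(s, 147) = 1.
3s > 27 gives s ≥ 10. The least s ≥ 10 coprime to 147 is 10, so x = 3·10 = 30.

30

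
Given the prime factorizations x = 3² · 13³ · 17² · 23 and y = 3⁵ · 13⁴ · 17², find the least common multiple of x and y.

max exponent per prime: 3⁵ · 13⁴ · 17² · 23 = 46132326981

46132326981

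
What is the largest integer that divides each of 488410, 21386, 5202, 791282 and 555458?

578

gcd(488410, 21386): 488410 = 22·21386 + 17918; 21386 = 1·17918 + 3468; 17918 = 5·3468 + 578; 3468 = 6·578 + 0 → 578
gcd(578, 5202): 5202 = 9·578 + 0 → 578
gcd(578, 791282): 791282 = 1369·578 + 0 → 578
gcd(578, 555458): 555458 = 961·578 + 0 → 578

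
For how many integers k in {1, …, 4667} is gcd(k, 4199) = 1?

3841

4199 = 13·17·19. Inclusion–exclusion on these primes:
4667 − ⌊4667/13⌋ − ⌊4667/17⌋ − ⌊4667/19⌋ + ⌊4667/221⌋ + ⌊4667/247⌋ + ⌊4667/323⌋ − ⌊4667/4199⌋ = 3841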